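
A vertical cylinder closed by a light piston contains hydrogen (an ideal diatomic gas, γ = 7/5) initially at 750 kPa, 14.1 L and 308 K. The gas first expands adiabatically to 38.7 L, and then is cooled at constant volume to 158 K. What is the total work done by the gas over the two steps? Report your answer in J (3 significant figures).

W_total ≈ 8780 J

Step 1 (adiabatic): W = (P₁V₁ − P₂V₂)/(γ−1) = (10575 − 7061)/0.4 = 8784 J.
Step 2 (isochoric): W = 0 (constant volume).
W_total = 8784 + 0 = 8784 J.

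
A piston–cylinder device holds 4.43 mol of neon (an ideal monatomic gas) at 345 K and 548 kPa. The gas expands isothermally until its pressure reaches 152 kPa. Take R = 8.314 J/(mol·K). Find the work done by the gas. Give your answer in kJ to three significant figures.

W ≈ 16.3 kJ

Isothermal process: W = nRT ln(V₂/V₁) = nRT ln(P₁/P₂).
W = (4.43)(8.314)(345) × ln(548/152)
  = 12707 × ln(3.605) = 12707 × 1.282
W_by_gas = 16295 J.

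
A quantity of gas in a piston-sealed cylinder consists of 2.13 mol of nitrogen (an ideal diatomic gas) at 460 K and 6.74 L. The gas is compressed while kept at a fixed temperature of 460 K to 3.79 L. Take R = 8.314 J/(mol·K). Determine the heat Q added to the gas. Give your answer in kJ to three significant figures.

Q ≈ -4.69 kJ

Isothermal ⇒ ΔU = 0, so Q = W = nRT ln(V₂/V₁).
Q = (2.13)(8.314)(460) ln(3.79/6.74) = 8146 × -0.5757 = -4690 J.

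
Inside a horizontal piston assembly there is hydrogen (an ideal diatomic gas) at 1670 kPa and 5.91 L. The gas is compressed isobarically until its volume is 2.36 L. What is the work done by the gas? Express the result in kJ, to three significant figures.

Isobaric: W = P ΔV.
W = (1670 kPa)(2.36 − 5.91 L) = (1670)(-3.55) = -5928 J.

W ≈ -5.93 kJ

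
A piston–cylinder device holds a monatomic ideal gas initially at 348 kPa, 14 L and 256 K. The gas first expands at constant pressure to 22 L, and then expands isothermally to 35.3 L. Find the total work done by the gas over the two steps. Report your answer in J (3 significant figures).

W_total ≈ 6400 J

Step 1 (isobaric): W = PΔV = (348 kPa)(22 − 14 L) = 2784 J.
After step 1: P = 348 kPa, V = 22 L, T = 402.3 K.
Step 2 (isothermal): W = P₁V₁ ln(V₂/V₁) = (7656) ln(35.3/22) = 3620 J.
W_total = 2784 + 3620 = 6404 J.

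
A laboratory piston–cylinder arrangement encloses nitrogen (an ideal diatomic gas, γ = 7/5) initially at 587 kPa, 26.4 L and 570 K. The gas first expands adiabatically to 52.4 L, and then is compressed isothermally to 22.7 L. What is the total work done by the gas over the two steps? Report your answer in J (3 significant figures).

W_total ≈ -563 J

Step 1 (adiabatic): W = (P₁V₁ − P₂V₂)/(γ−1) = (15497 − 11780)/0.4 = 9292 J.
After step 1: P = 224.8 kPa, V = 52.4 L, T = 433.3 K.
Step 2 (isothermal): W = P₁V₁ ln(V₂/V₁) = (11780) ln(22.7/52.4) = -9855 J.
W_total = 9292 − 9855 = -563 J.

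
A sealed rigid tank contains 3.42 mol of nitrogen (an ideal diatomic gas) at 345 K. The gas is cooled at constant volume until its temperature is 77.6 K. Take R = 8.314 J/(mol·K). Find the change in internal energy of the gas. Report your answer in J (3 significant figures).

Constant volume ⇒ W = 0, so Q = ΔU = nCᵥΔT with Cᵥ = 5R/2 = 20.79 J/(mol·K).
ΔU = (3.42)(20.79)(77.6 − 345) = -19008 J.

ΔU ≈ -19000 J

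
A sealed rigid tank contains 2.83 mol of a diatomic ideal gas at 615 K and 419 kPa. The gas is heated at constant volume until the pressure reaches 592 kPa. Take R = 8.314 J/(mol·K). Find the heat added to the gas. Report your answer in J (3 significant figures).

Q ≈ 14900 J

Constant volume ⇒ W = 0, so Q = ΔU = nCᵥΔT with Cᵥ = 5R/2 = 20.79 J/(mol·K).
At constant V, T₂/T₁ = P₂/P₁ ⇒ ΔT = T₁(P₂/P₁ − 1) = 615·(592/419 − 1) = 253.9 K.
ΔU = (2.83)(20.79)(253.9) = 14936 J.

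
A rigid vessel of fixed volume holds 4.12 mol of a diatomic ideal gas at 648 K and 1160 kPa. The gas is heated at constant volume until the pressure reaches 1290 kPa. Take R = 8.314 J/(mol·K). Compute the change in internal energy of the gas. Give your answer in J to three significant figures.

Constant volume ⇒ W = 0, so Q = ΔU = nCᵥΔT with Cᵥ = 5R/2 = 20.79 J/(mol·K).
At constant V, T₂/T₁ = P₂/P₁ ⇒ ΔT = T₁(P₂/P₁ − 1) = 648·(1290/1160 − 1) = 72.62 K.
ΔU = (4.12)(20.79)(72.62) = 6219 J.

ΔU ≈ 6220 J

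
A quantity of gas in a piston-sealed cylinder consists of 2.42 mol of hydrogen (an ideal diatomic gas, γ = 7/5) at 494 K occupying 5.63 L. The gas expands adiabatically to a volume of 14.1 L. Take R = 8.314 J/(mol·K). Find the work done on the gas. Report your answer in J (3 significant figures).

Adiabatic: TV^(γ−1) = const with γ = 7/5.
T₂ = T₁ (V₁/V₂)^(γ−1) = 494 × (5.63/14.1)^0.4 = 494 × 0.6927 = 342.2 K.
W_by = nCᵥ(T₁ − T₂) = (2.42)(20.79)(494 − 342.2) = 7637 J.
Work on gas = −W_by = -7637 J.

W ≈ -7640 J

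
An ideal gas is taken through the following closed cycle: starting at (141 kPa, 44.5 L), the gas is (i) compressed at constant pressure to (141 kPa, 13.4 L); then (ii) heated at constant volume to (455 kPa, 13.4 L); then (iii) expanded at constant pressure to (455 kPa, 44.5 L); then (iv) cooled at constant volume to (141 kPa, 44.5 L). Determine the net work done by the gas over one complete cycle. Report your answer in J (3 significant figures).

W_net ≈ 9770 J

Constant-volume legs do no work.
W(i) = (141)(13.4 − 44.5) = -4385 J; W(iii) = (455)(44.5 − 13.4) = 14150 J.
W_net = -4385 + 14150 = 9765 J (the clockwise enclosed area).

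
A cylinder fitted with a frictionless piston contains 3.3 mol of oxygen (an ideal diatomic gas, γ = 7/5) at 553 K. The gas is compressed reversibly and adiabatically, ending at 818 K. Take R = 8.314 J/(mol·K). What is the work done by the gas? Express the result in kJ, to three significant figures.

Adiabatic ⇒ Q = 0, so W_by = −ΔU = nCᵥ(T₁ − T₂).
Cᵥ = 5R/2 = 20.79 J/(mol·K).
W = (3.3)(20.79)(553 − 818) = -18176 J.

W ≈ -18.2 kJ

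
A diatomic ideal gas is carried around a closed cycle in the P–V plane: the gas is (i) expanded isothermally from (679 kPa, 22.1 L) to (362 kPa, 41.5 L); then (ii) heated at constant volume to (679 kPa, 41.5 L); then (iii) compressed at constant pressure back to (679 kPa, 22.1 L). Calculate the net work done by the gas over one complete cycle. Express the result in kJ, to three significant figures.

W_net ≈ -3.72 kJ

Leg (i): W = PᵢVᵢ ln(V_f/Vᵢ) = (15006) ln(41.5/22.1) = 9455 J.
Leg (ii): W = 0.
Leg (iii): W = PΔV = (679)(22.1 − 41.5) = -13173 J.
W_net = 9455 − 13173 = -3717 J.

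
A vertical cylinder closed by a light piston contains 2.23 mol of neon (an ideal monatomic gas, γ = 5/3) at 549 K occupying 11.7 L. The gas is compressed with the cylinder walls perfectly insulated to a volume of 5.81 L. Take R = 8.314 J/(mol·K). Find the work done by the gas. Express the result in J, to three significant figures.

W ≈ -9080 J

Adiabatic: TV^(γ−1) = const with γ = 5/3.
T₂ = T₁ (V₁/V₂)^(γ−1) = 549 × (11.7/5.81)^0.667 = 549 × 1.595 = 875.5 K.
W_by = nCᵥ(T₁ − T₂) = (2.23)(12.47)(549 − 875.5) = -9079 J.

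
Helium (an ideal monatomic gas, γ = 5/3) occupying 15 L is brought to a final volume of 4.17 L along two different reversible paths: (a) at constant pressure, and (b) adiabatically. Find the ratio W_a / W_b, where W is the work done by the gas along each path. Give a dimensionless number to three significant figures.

Path (a) isobaric: W = P₁(V₂ − V₁) → W_a/(P₁V₁) = -0.722.
Path (b) adiabatic: W = P₁V₁(1 − (V₁/V₂)^(γ−1))/(γ−1) → W_b/(P₁V₁) = -2.022.
W_a / W_b = -0.722 / -2.022 = 0.3572.

W_a / W_b ≈ 0.357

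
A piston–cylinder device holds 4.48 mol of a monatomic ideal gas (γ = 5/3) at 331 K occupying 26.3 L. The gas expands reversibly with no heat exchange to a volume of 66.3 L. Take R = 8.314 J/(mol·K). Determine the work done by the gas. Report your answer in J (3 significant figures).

Adiabatic: TV^(γ−1) = const with γ = 5/3.
T₂ = T₁ (V₁/V₂)^(γ−1) = 331 × (26.3/66.3)^0.667 = 331 × 0.5399 = 178.7 K.
W_by = nCᵥ(T₁ − T₂) = (4.48)(12.47)(331 − 178.7) = 8509 J.

W ≈ 8510 J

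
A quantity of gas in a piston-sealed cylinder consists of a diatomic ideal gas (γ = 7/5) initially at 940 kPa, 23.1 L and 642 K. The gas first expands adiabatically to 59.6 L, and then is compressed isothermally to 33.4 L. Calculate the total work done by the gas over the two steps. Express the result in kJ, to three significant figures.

W_total ≈ 8.52 kJ

Step 1 (adiabatic): W = (P₁V₁ − P₂V₂)/(γ−1) = (21714 − 14862)/0.4 = 17129 J.
After step 1: P = 249.4 kPa, V = 59.6 L, T = 439.4 K.
Step 2 (isothermal): W = P₁V₁ ln(V₂/V₁) = (14862) ln(33.4/59.6) = -8607 J.
W_total = 17129 − 8607 = 8522 J.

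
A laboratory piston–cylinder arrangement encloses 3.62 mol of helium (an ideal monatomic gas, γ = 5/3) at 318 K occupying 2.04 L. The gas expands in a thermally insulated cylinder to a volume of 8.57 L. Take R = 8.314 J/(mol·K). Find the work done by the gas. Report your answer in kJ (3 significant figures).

W ≈ 8.84 kJ

Adiabatic: TV^(γ−1) = const with γ = 5/3.
T₂ = T₁ (V₁/V₂)^(γ−1) = 318 × (2.04/8.57)^0.667 = 318 × 0.3841 = 122.1 K.
W_by = nCᵥ(T₁ − T₂) = (3.62)(12.47)(318 − 122.1) = 8842 J.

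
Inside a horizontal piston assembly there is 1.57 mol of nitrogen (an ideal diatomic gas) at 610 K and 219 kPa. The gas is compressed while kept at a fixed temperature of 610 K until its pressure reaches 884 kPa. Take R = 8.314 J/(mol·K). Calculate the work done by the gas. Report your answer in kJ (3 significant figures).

Isothermal process: W = nRT ln(V₂/V₁) = nRT ln(P₁/P₂).
W = (1.57)(8.314)(610) × ln(219/884)
  = 7962 × ln(0.2477) = 7962 × -1.395
W_by_gas = -11111 J.

W ≈ -11.1 kJ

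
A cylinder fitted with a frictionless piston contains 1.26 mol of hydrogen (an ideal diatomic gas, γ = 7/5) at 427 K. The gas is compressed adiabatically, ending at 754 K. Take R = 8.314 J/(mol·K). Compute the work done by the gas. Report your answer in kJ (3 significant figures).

W ≈ -8.56 kJ

Adiabatic ⇒ Q = 0, so W_by = −ΔU = nCᵥ(T₁ − T₂).
Cᵥ = 5R/2 = 20.79 J/(mol·K).
W = (1.26)(20.79)(427 − 754) = -8564 J.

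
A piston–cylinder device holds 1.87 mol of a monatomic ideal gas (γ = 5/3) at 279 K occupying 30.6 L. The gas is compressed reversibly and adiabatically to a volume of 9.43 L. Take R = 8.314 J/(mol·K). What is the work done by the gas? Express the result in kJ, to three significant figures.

Adiabatic: TV^(γ−1) = const with γ = 5/3.
T₂ = T₁ (V₁/V₂)^(γ−1) = 279 × (30.6/9.43)^0.667 = 279 × 2.192 = 611.5 K.
W_by = nCᵥ(T₁ − T₂) = (1.87)(12.47)(279 − 611.5) = -7755 J.

W ≈ -7.75 kJ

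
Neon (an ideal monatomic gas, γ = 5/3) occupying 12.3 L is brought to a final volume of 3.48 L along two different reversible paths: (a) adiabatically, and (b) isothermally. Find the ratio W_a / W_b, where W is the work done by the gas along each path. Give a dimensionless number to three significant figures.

Path (a) adiabatic: W = P₁V₁(1 − (V₁/V₂)^(γ−1))/(γ−1) → W_a/(P₁V₁) = -1.981.
Path (b) isothermal: W = P₁V₁ ln(V₂/V₁) → W_b/(P₁V₁) = -1.263.
W_a / W_b = -1.981 / -1.263 = 1.569.

W_a / W_b ≈ 1.57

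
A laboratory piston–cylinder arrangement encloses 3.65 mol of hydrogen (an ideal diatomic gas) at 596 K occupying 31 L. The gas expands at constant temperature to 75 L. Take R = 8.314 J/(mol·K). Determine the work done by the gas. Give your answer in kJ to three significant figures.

Isothermal: W = nRT ln(V₂/V₁).
W = (3.65)(8.314)(596) × ln(75/31)
  = 18086 × 0.8835
W_by_gas = 15979 J.

W ≈ 16.0 kJ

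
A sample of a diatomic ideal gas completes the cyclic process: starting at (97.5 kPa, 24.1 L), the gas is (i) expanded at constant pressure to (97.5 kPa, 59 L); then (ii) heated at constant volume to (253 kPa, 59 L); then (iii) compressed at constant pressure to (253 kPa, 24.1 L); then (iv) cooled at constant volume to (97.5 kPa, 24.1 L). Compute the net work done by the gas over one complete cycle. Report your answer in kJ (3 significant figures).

Constant-volume legs do no work.
W(i) = (97.5)(59 − 24.1) = 3403 J; W(iii) = (253)(24.1 − 59) = -8830 J.
W_net = 3403 − 8830 = -5427 J (the counter-clockwise enclosed area).

W_net ≈ -5.43 kJ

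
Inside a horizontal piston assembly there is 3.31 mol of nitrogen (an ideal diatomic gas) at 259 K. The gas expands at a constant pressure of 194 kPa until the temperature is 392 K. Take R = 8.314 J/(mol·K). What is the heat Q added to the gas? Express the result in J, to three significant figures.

Q ≈ 12800 J

Isobaric: W = nRΔT = (3.31)(8.314)(133) = 3660 J.
ΔU = nCᵥΔT with Cᵥ = 5R/2: ΔU = (3.31)(20.79)(133) = 9150 J.
Q = ΔU + W = 9150 + 3660 = 12810 J.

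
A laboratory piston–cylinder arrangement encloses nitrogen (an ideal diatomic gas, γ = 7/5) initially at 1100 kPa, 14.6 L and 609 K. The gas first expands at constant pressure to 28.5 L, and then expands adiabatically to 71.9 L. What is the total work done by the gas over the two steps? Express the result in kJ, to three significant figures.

W_total ≈ 39.5 kJ

Step 1 (isobaric): W = PΔV = (1100 kPa)(28.5 − 14.6 L) = 15290 J.
After step 1: P = 1100 kPa, V = 28.5 L, T = 1189 K.
Step 2 (adiabatic): W = (P₁V₁ − P₂V₂)/(γ−1) = (31350 − 21651)/0.4 = 24247 J.
W_total = 15290 + 24247 = 39537 J.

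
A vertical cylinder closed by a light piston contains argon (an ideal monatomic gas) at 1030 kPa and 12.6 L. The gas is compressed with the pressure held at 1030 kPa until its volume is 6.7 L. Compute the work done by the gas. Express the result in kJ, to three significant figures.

W ≈ -6.08 kJ

Isobaric: W = P ΔV.
W = (1030 kPa)(6.7 − 12.6 L) = (1030)(-5.9) = -6077 J.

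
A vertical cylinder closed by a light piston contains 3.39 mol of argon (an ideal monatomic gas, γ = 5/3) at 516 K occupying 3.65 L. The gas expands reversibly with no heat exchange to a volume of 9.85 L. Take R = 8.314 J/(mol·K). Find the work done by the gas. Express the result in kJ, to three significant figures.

Adiabatic: TV^(γ−1) = const with γ = 5/3.
T₂ = T₁ (V₁/V₂)^(γ−1) = 516 × (3.65/9.85)^0.667 = 516 × 0.5159 = 266.2 K.
W_by = nCᵥ(T₁ − T₂) = (3.39)(12.47)(516 − 266.2) = 10560 J.

W ≈ 10.6 kJ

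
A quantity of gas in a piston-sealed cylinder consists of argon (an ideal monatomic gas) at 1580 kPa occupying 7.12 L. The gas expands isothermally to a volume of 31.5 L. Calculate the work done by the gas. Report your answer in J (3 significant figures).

W ≈ 16700 J

Isothermal: W = nRT ln(V₂/V₁) = P₁V₁ ln(V₂/V₁).
P₁V₁ = (1580 kPa)(7.12 L) = 11250 J.
W = 11250 × ln(31.5/7.12) = 11250 × 1.487
W_by_gas = 16729 J.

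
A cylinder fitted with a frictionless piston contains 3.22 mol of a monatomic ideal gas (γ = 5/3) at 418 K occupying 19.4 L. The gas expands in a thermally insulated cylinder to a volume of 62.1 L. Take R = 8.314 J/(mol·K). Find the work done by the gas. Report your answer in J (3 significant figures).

Adiabatic: TV^(γ−1) = const with γ = 5/3.
T₂ = T₁ (V₁/V₂)^(γ−1) = 418 × (19.4/62.1)^0.667 = 418 × 0.4604 = 192.4 K.
W_by = nCᵥ(T₁ − T₂) = (3.22)(12.47)(418 − 192.4) = 9057 J.

W ≈ 9060 J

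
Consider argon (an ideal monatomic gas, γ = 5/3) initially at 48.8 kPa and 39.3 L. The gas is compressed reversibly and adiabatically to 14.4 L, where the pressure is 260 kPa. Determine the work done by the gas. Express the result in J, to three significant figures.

Adiabatic: W = (P₁V₁ − P₂V₂)/(γ − 1) with γ = 5/3.
P₁V₁ = 1918 J, P₂V₂ = 3744 J.
W = (1918 − 3744) / 0.6667 = -2739 J.

W ≈ -2740 J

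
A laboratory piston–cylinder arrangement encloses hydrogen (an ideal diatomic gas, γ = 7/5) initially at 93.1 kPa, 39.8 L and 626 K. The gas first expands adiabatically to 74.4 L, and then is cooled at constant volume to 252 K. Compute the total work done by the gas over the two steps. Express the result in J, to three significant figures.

W_total ≈ 2050 J

Step 1 (adiabatic): W = (P₁V₁ − P₂V₂)/(γ−1) = (3705 − 2885)/0.4 = 2051 J.
Step 2 (isochoric): W = 0 (constant volume).
W_total = 2051 + 0 = 2051 J.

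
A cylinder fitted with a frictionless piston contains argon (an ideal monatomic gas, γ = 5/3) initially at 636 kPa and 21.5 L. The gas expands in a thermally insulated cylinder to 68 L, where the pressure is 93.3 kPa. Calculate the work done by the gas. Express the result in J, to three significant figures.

Adiabatic: W = (P₁V₁ − P₂V₂)/(γ − 1) with γ = 5/3.
P₁V₁ = 13674 J, P₂V₂ = 6344 J.
W = (13674 − 6344) / 0.6667 = 10994 J.

W ≈ 11000 J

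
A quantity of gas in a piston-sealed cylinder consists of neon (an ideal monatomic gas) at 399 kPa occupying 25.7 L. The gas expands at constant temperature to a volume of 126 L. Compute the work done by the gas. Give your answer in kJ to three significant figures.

Isothermal: W = nRT ln(V₂/V₁) = P₁V₁ ln(V₂/V₁).
P₁V₁ = (399 kPa)(25.7 L) = 10254 J.
W = 10254 × ln(126/25.7) = 10254 × 1.59
W_by_gas = 16302 J.

W ≈ 16.3 kJ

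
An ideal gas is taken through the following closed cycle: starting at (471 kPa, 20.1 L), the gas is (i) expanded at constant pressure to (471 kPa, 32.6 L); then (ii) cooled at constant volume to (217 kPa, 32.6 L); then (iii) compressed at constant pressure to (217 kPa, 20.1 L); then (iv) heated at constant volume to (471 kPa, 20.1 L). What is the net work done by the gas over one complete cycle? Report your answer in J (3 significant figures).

W_net ≈ 3180 J

Constant-volume legs do no work.
W(i) = (471)(32.6 − 20.1) = 5888 J; W(iii) = (217)(20.1 − 32.6) = -2712 J.
W_net = 5888 − 2712 = 3175 J (the clockwise enclosed area).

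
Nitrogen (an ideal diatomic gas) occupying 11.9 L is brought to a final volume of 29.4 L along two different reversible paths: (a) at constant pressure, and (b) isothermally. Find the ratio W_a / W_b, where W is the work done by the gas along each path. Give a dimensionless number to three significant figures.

Path (a) isobaric: W = P₁(V₂ − V₁) → W_a/(P₁V₁) = 1.471.
Path (b) isothermal: W = P₁V₁ ln(V₂/V₁) → W_b/(P₁V₁) = 0.9045.
W_a / W_b = 1.471 / 0.9045 = 1.626.

W_a / W_b ≈ 1.63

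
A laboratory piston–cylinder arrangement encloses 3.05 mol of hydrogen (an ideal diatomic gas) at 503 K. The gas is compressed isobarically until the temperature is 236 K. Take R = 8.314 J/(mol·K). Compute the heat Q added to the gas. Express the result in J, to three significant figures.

Isobaric: W = nRΔT = (3.05)(8.314)(-267) = -6771 J.
ΔU = nCᵥΔT with Cᵥ = 5R/2: ΔU = (3.05)(20.79)(-267) = -16926 J.
Q = ΔU + W = -16926 − 6771 = -23697 J.

Q ≈ -23700 J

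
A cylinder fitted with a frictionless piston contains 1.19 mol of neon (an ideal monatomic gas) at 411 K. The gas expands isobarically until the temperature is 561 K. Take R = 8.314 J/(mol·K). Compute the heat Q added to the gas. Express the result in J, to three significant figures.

Isobaric: W = nRΔT = (1.19)(8.314)(150) = 1484 J.
ΔU = nCᵥΔT with Cᵥ = 3R/2: ΔU = (1.19)(12.47)(150) = 2226 J.
Q = ΔU + W = 2226 + 1484 = 3710 J.

Q ≈ 3710 J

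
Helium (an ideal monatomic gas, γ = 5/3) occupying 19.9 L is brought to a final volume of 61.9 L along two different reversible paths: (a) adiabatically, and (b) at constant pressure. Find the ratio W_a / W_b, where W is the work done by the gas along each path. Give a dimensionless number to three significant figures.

W_a / W_b ≈ 0.377

Path (a) adiabatic: W = P₁V₁(1 − (V₁/V₂)^(γ−1))/(γ−1) → W_a/(P₁V₁) = 0.7961.
Path (b) isobaric: W = P₁(V₂ − V₁) → W_b/(P₁V₁) = 2.111.
W_a / W_b = 0.7961 / 2.111 = 0.3772.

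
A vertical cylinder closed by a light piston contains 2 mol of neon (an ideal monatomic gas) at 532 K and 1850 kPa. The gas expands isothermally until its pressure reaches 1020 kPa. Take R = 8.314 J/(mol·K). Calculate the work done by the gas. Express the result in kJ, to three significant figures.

W ≈ 5.27 kJ

Isothermal process: W = nRT ln(V₂/V₁) = nRT ln(P₁/P₂).
W = (2)(8.314)(532) × ln(1850/1020)
  = 8846 × ln(1.814) = 8846 × 0.5954
W_by_gas = 5267 J.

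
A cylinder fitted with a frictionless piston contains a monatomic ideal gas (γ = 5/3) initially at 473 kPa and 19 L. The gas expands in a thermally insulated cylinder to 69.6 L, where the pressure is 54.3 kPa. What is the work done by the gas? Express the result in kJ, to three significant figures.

Adiabatic: W = (P₁V₁ − P₂V₂)/(γ − 1) with γ = 5/3.
P₁V₁ = 8987 J, P₂V₂ = 3779 J.
W = (8987 − 3779) / 0.6667 = 7812 J.

W ≈ 7.81 kJ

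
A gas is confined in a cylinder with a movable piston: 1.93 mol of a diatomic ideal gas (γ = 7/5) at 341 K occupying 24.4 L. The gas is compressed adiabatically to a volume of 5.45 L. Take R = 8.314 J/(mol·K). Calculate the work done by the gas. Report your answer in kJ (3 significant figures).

Adiabatic: TV^(γ−1) = const with γ = 7/5.
T₂ = T₁ (V₁/V₂)^(γ−1) = 341 × (24.4/5.45)^0.4 = 341 × 1.821 = 621.1 K.
W_by = nCᵥ(T₁ − T₂) = (1.93)(20.79)(341 − 621.1) = -11236 J.

W ≈ -11.2 kJ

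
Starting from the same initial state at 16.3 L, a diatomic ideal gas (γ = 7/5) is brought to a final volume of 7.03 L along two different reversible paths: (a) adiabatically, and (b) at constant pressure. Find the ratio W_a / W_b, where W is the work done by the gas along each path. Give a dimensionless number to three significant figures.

W_a / W_b ≈ 1.76

Path (a) adiabatic: W = P₁V₁(1 − (V₁/V₂)^(γ−1))/(γ−1) → W_a/(P₁V₁) = -0.9997.
Path (b) isobaric: W = P₁(V₂ − V₁) → W_b/(P₁V₁) = -0.5687.
W_a / W_b = -0.9997 / -0.5687 = 1.758.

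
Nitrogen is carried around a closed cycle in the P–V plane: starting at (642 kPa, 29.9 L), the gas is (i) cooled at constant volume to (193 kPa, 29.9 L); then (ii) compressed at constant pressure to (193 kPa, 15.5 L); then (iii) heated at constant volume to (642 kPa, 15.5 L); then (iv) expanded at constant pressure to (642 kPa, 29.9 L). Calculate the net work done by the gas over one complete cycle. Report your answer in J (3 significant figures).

W_net ≈ 6470 J

Constant-volume legs do no work.
W(ii) = (193)(15.5 − 29.9) = -2779 J; W(iv) = (642)(29.9 − 15.5) = 9245 J.
W_net = -2779 + 9245 = 6466 J (the clockwise enclosed area).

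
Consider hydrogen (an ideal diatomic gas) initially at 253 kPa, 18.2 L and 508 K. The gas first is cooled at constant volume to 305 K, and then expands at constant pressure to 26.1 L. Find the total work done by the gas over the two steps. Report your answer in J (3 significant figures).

W_total ≈ 1200 J

Step 1 (isochoric): W = 0 (constant volume).
After step 1: P = 151.9 kPa (V unchanged).
Step 2 (isobaric): W = PΔV = (151.9 kPa)(26.1 − 18.2 L) = 1200 J.
W_total = 0 + 1200 = 1200 J.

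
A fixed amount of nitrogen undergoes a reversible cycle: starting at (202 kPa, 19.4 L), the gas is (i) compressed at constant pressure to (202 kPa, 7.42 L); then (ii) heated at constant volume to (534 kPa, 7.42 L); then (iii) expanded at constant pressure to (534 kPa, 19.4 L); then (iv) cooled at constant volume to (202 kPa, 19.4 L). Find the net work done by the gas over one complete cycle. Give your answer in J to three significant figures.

W_net ≈ 3980 J

Constant-volume legs do no work.
W(i) = (202)(7.42 − 19.4) = -2420 J; W(iii) = (534)(19.4 − 7.42) = 6397 J.
W_net = -2420 + 6397 = 3977 J (the clockwise enclosed area).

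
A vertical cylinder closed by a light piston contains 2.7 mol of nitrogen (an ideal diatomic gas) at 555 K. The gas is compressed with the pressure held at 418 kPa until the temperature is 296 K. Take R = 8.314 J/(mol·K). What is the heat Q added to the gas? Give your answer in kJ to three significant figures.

Isobaric: W = nRΔT = (2.7)(8.314)(-259) = -5814 J.
ΔU = nCᵥΔT with Cᵥ = 5R/2: ΔU = (2.7)(20.79)(-259) = -14535 J.
Q = ΔU + W = -14535 − 5814 = -20349 J.

Q ≈ -20.3 kJ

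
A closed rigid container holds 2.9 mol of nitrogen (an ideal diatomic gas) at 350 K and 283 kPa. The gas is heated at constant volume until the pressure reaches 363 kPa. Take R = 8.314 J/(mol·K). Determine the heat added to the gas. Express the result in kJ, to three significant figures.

Constant volume ⇒ W = 0, so Q = ΔU = nCᵥΔT with Cᵥ = 5R/2 = 20.79 J/(mol·K).
At constant V, T₂/T₁ = P₂/P₁ ⇒ ΔT = T₁(P₂/P₁ − 1) = 350·(363/283 − 1) = 98.94 K.
ΔU = (2.9)(20.79)(98.94) = 5964 J.

Q ≈ 5.96 kJ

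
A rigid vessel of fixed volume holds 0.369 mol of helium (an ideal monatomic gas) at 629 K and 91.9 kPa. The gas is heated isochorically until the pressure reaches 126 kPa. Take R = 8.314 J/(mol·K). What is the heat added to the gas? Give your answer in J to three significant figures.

Constant volume ⇒ W = 0, so Q = ΔU = nCᵥΔT with Cᵥ = 3R/2 = 12.47 J/(mol·K).
At constant V, T₂/T₁ = P₂/P₁ ⇒ ΔT = T₁(P₂/P₁ − 1) = 629·(126/91.9 − 1) = 233.4 K.
ΔU = (0.369)(12.47)(233.4) = 1074 J.

Q ≈ 1070 J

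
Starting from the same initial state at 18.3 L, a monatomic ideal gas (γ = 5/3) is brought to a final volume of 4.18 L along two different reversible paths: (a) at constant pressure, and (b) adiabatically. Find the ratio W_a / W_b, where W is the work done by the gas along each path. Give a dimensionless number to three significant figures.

W_a / W_b ≈ 0.307

Path (a) isobaric: W = P₁(V₂ − V₁) → W_a/(P₁V₁) = -0.7716.
Path (b) adiabatic: W = P₁V₁(1 − (V₁/V₂)^(γ−1))/(γ−1) → W_b/(P₁V₁) = -2.514.
W_a / W_b = -0.7716 / -2.514 = 0.3069.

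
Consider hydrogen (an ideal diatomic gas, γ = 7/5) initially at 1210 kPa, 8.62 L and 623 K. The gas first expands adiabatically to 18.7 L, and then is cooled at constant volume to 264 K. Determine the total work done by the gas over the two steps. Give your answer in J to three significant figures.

W_total ≈ 6950 J

Step 1 (adiabatic): W = (P₁V₁ − P₂V₂)/(γ−1) = (10430 − 7652)/0.4 = 6946 J.
Step 2 (isochoric): W = 0 (constant volume).
W_total = 6946 + 0 = 6946 J.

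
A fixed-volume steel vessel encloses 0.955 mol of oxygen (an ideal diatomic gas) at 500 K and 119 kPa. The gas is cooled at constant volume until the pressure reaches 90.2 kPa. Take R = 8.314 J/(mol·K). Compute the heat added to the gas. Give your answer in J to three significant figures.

Q ≈ -2400 J

Constant volume ⇒ W = 0, so Q = ΔU = nCᵥΔT with Cᵥ = 5R/2 = 20.79 J/(mol·K).
At constant V, T₂/T₁ = P₂/P₁ ⇒ ΔT = T₁(P₂/P₁ − 1) = 500·(90.2/119 − 1) = -121 K.
ΔU = (0.955)(20.79)(-121) = -2402 J.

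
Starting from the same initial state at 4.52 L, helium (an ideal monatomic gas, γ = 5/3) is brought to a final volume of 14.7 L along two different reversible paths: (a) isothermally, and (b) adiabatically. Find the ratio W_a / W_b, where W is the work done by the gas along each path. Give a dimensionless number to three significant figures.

W_a / W_b ≈ 1.44

Path (a) isothermal: W = P₁V₁ ln(V₂/V₁) → W_a/(P₁V₁) = 1.179.
Path (b) adiabatic: W = P₁V₁(1 − (V₁/V₂)^(γ−1))/(γ−1) → W_b/(P₁V₁) = 0.8167.
W_a / W_b = 1.179 / 0.8167 = 1.444.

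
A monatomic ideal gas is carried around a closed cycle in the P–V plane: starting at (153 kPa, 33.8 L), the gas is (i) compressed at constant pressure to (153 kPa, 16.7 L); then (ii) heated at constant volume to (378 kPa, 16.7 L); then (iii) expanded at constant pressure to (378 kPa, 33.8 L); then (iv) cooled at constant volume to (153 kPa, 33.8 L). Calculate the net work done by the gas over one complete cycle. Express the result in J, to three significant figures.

W_net ≈ 3850 J

Constant-volume legs do no work.
W(i) = (153)(16.7 − 33.8) = -2616 J; W(iii) = (378)(33.8 − 16.7) = 6464 J.
W_net = -2616 + 6464 = 3847 J (the clockwise enclosed area).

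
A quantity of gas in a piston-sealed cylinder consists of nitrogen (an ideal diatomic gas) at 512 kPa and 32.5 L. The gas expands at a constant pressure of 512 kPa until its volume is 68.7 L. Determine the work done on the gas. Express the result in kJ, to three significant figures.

Isobaric: W = P ΔV.
W = (512 kPa)(68.7 − 32.5 L) = (512)(36.2) = 18534 J.
Work on gas = −W_by = -18534 J.

W ≈ -18.5 kJ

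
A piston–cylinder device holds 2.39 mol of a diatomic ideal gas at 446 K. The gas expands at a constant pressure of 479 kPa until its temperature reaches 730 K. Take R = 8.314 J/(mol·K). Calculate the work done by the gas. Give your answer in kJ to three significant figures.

Isobaric: W = P ΔV = nR ΔT.
W = (2.39)(8.314)(730 − 446) = 5643 J.

W ≈ 5.64 kJ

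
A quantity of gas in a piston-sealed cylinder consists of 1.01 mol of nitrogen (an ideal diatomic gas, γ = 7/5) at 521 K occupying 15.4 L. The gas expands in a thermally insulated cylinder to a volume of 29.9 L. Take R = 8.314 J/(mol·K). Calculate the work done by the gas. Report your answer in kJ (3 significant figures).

Adiabatic: TV^(γ−1) = const with γ = 7/5.
T₂ = T₁ (V₁/V₂)^(γ−1) = 521 × (15.4/29.9)^0.4 = 521 × 0.7669 = 399.6 K.
W_by = nCᵥ(T₁ − T₂) = (1.01)(20.79)(521 − 399.6) = 2549 J.

W ≈ 2.55 kJ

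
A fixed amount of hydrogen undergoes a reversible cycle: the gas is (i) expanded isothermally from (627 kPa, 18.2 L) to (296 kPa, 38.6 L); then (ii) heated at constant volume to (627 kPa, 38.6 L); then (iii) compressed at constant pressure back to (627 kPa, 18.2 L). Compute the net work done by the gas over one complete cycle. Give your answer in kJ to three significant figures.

Leg (i): W = PᵢVᵢ ln(V_f/Vᵢ) = (11411) ln(38.6/18.2) = 8579 J.
Leg (ii): W = 0.
Leg (iii): W = PΔV = (627)(18.2 − 38.6) = -12791 J.
W_net = 8579 − 12791 = -4211 J.

W_net ≈ -4.21 kJ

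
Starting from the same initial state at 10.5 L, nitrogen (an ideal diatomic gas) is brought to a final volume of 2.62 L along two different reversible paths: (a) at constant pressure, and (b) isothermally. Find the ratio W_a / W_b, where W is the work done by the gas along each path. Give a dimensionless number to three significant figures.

Path (a) isobaric: W = P₁(V₂ − V₁) → W_a/(P₁V₁) = -0.7505.
Path (b) isothermal: W = P₁V₁ ln(V₂/V₁) → W_b/(P₁V₁) = -1.388.
W_a / W_b = -0.7505 / -1.388 = 0.5406.

W_a / W_b ≈ 0.541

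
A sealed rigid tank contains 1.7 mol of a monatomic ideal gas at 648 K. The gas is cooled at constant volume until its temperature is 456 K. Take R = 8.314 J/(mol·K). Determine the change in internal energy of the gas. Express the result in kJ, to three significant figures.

ΔU ≈ -4.07 kJ

Constant volume ⇒ W = 0, so Q = ΔU = nCᵥΔT with Cᵥ = 3R/2 = 12.47 J/(mol·K).
ΔU = (1.7)(12.47)(456 − 648) = -4071 J.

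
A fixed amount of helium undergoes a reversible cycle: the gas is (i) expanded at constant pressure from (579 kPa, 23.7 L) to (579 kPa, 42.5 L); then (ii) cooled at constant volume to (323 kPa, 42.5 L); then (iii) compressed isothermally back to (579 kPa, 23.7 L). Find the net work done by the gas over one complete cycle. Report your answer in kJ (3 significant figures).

Leg (i): W = PΔV = (579)(42.5 − 23.7) = 10885 J.
Leg (ii): W = 0.
Leg (iii): W = PᵢVᵢ ln(V_f/Vᵢ) = (13728) ln(23.7/42.5) = -8017 J.
W_net = 10885 − 8017 = 2868 J.

W_net ≈ 2.87 kJ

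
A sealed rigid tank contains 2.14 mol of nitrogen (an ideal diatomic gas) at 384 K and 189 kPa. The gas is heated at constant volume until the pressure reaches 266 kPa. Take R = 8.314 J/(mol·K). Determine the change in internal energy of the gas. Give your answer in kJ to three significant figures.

Constant volume ⇒ W = 0, so Q = ΔU = nCᵥΔT with Cᵥ = 5R/2 = 20.79 J/(mol·K).
At constant V, T₂/T₁ = P₂/P₁ ⇒ ΔT = T₁(P₂/P₁ − 1) = 384·(266/189 − 1) = 156.4 K.
ΔU = (2.14)(20.79)(156.4) = 6959 J.

ΔU ≈ 6.96 kJ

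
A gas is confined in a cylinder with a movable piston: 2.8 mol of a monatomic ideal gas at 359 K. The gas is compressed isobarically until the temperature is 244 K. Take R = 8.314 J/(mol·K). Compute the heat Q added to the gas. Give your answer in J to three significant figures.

Isobaric: W = nRΔT = (2.8)(8.314)(-115) = -2677 J.
ΔU = nCᵥΔT with Cᵥ = 3R/2: ΔU = (2.8)(12.47)(-115) = -4016 J.
Q = ΔU + W = -4016 − 2677 = -6693 J.

Q ≈ -6690 J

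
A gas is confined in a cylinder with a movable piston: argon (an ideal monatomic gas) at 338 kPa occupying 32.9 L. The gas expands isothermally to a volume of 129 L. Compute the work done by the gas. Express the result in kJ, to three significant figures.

Isothermal: W = nRT ln(V₂/V₁) = P₁V₁ ln(V₂/V₁).
P₁V₁ = (338 kPa)(32.9 L) = 11120 J.
W = 11120 × ln(129/32.9) = 11120 × 1.366
W_by_gas = 15194 J.

W ≈ 15.2 kJ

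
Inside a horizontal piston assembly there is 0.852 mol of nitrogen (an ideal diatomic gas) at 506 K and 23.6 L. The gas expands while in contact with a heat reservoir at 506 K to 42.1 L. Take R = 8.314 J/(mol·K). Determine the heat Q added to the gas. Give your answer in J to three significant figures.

Isothermal ⇒ ΔU = 0, so Q = W = nRT ln(V₂/V₁).
Q = (0.852)(8.314)(506) ln(42.1/23.6) = 3584 × 0.5788 = 2075 J.

Q ≈ 2070 J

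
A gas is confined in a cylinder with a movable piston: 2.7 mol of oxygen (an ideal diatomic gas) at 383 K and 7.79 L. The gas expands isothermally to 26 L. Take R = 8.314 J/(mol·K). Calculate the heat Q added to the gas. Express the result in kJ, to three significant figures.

Isothermal ⇒ ΔU = 0, so Q = W = nRT ln(V₂/V₁).
Q = (2.7)(8.314)(383) ln(26/7.79) = 8598 × 1.205 = 10362 J.

Q ≈ 10.4 kJ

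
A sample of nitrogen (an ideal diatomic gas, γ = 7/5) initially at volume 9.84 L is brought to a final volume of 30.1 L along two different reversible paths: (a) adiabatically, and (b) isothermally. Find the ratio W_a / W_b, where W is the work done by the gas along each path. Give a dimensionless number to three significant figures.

Path (a) adiabatic: W = P₁V₁(1 − (V₁/V₂)^(γ−1))/(γ−1) → W_a/(P₁V₁) = 0.9015.
Path (b) isothermal: W = P₁V₁ ln(V₂/V₁) → W_b/(P₁V₁) = 1.118.
W_a / W_b = 0.9015 / 1.118 = 0.8063.

W_a / W_b ≈ 0.806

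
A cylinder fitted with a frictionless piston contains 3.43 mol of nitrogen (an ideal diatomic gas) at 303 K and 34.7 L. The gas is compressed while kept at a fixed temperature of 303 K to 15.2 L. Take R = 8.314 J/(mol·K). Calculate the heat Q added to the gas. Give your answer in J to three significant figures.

Isothermal ⇒ ΔU = 0, so Q = W = nRT ln(V₂/V₁).
Q = (3.43)(8.314)(303) ln(15.2/34.7) = 8641 × -0.8254 = -7132 J.

Q ≈ -7130 J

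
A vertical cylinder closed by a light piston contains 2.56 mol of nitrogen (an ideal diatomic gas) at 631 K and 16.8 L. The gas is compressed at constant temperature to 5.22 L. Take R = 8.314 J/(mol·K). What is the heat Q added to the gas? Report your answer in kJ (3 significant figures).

Q ≈ -15.7 kJ

Isothermal ⇒ ΔU = 0, so Q = W = nRT ln(V₂/V₁).
Q = (2.56)(8.314)(631) ln(5.22/16.8) = 13430 × -1.169 = -15698 J.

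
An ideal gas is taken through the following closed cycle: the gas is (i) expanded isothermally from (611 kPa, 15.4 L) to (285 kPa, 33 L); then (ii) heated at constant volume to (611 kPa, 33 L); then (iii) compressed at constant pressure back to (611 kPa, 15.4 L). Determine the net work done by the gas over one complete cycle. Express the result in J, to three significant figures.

W_net ≈ -3580 J

Leg (i): W = PᵢVᵢ ln(V_f/Vᵢ) = (9409) ln(33/15.4) = 7171 J.
Leg (ii): W = 0.
Leg (iii): W = PΔV = (611)(15.4 − 33) = -10754 J.
W_net = 7171 − 10754 = -3582 J.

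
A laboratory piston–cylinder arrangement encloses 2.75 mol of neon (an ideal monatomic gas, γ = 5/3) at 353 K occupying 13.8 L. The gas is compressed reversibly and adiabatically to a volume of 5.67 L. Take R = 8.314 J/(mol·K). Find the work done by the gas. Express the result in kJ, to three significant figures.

Adiabatic: TV^(γ−1) = const with γ = 5/3.
T₂ = T₁ (V₁/V₂)^(γ−1) = 353 × (13.8/5.67)^0.667 = 353 × 1.809 = 638.7 K.
W_by = nCᵥ(T₁ − T₂) = (2.75)(12.47)(353 − 638.7) = -9799 J.

W ≈ -9.80 kJ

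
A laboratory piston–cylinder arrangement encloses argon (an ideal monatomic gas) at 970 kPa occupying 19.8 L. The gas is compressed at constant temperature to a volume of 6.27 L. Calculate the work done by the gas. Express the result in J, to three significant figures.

W ≈ -22100 J

Isothermal: W = nRT ln(V₂/V₁) = P₁V₁ ln(V₂/V₁).
P₁V₁ = (970 kPa)(19.8 L) = 19206 J.
W = 19206 × ln(6.27/19.8) = 19206 × -1.15
W_by_gas = -22085 J.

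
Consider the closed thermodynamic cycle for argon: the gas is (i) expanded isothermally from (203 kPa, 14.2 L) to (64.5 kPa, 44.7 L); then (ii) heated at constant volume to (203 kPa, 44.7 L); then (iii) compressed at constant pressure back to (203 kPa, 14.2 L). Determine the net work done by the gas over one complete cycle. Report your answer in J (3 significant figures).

W_net ≈ -2890 J

Leg (i): W = PᵢVᵢ ln(V_f/Vᵢ) = (2883) ln(44.7/14.2) = 3306 J.
Leg (ii): W = 0.
Leg (iii): W = PΔV = (203)(14.2 − 44.7) = -6192 J.
W_net = 3306 − 6192 = -2886 J.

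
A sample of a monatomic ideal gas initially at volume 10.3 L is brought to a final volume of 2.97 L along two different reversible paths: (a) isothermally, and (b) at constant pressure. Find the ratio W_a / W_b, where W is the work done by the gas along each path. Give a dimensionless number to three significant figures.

W_a / W_b ≈ 1.75

Path (a) isothermal: W = P₁V₁ ln(V₂/V₁) → W_a/(P₁V₁) = -1.244.
Path (b) isobaric: W = P₁(V₂ − V₁) → W_b/(P₁V₁) = -0.7117.
W_a / W_b = -1.244 / -0.7117 = 1.747.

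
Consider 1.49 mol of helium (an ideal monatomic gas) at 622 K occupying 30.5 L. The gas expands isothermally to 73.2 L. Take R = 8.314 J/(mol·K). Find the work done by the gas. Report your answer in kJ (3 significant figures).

Isothermal: W = nRT ln(V₂/V₁).
W = (1.49)(8.314)(622) × ln(73.2/30.5)
  = 7705 × 0.8755
W_by_gas = 6746 J.

W ≈ 6.75 kJ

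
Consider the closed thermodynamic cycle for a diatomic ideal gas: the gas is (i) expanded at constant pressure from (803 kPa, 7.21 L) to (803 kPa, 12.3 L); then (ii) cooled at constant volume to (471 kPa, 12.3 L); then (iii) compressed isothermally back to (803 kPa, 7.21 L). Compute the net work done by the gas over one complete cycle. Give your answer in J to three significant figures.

Leg (i): W = PΔV = (803)(12.3 − 7.21) = 4087 J.
Leg (ii): W = 0.
Leg (iii): W = PᵢVᵢ ln(V_f/Vᵢ) = (5793) ln(7.21/12.3) = -3094 J.
W_net = 4087 − 3094 = 992.9 J.

W_net ≈ 993 J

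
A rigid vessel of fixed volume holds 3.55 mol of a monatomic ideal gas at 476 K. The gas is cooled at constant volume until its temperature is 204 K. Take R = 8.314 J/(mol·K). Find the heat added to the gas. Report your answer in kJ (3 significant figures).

Constant volume ⇒ W = 0, so Q = ΔU = nCᵥΔT with Cᵥ = 3R/2 = 12.47 J/(mol·K).
ΔU = (3.55)(12.47)(204 − 476) = -12042 J.

Q ≈ -12.0 kJ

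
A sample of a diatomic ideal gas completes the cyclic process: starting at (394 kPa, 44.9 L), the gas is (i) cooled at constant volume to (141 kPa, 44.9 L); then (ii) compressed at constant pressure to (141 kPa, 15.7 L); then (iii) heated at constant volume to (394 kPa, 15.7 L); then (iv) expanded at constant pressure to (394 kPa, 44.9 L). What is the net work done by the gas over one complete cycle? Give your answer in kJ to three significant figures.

W_net ≈ 7.39 kJ

Constant-volume legs do no work.
W(ii) = (141)(15.7 − 44.9) = -4117 J; W(iv) = (394)(44.9 − 15.7) = 11505 J.
W_net = -4117 + 11505 = 7388 J (the clockwise enclosed area).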